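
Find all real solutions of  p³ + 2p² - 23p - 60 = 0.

p = -4 or p = -3 or p = 5

Possible rational roots are divisors of -60. Testing p = 5 gives 0, so (p - 5) is a factor.
Divide: p³ + 2p² - 23p - 60 = (p - 5)(p² + 7p + 12).
Factor the quadratic: p = -3 or p = -4.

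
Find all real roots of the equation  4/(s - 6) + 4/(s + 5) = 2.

s = -3.3523 or s = 8.3523

Multiply both sides by (s - 6)(s + 5):
4(s + 5) + 4(s - 6) = 2(s - 6)(s + 5).
Expand and collect terms: 2s² - 10s - 56 = 0.
By the quadratic formula, s = (10 ± √548) / 4, so s ≈ 8.3523 or s ≈ -3.3523.
Neither value makes a denominator zero (s ≠ 6, s ≠ -5), so both are valid.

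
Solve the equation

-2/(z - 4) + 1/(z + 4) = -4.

Multiply both sides by (z - 4)(z + 4):
-2(z + 4) + (z - 4) = -4(z - 4)(z + 4).
Expand and collect terms: -4z² + z + 76 = 0.
By the quadratic formula, z = (-1 ± √1217) / -8, so z ≈ -4.2357 or z ≈ 4.4857.
Neither value makes a denominator zero (z ≠ 4, z ≠ -4), so both are valid.

z = -4.2357 or z = 4.4857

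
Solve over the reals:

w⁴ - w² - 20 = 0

w = -2.2361 or w = 2.2361

Let u = w². The equation becomes u² - u - 20 = 0.
Factor: (u - 5)(u + 4) = 0, so u = 5 or u = -4.
w² = 5 gives w = ±√(5) ≈ ±2.2361.
w² = -4 < 0 has no real solution.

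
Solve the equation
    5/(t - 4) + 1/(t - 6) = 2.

t = 5.382 or t = 7.618

Multiply both sides by (t - 4)(t - 6):
5(t - 6) + (t - 4) = 2(t - 4)(t - 6).
Expand and collect terms: 2t² - 26t + 82 = 0.
By the quadratic formula, t = (26 ± √20) / 4, so t ≈ 7.618 or t ≈ 5.382.
Neither value makes a denominator zero (t ≠ 4, t ≠ 6), so both are valid.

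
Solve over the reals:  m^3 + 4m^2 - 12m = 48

m = -4 or m = -3.4641 or m = 3.4641

Rearrange: m^3 + 4m^2 - 12m - 48 = 0.
Possible rational roots are divisors of -48. Testing m = -4 gives 0, so (m + 4) is a factor.
Divide: m^3 + 4m^2 - 12m - 48 = (m + 4)(m^2 - 12).
Apply the quadratic formula to m^2 - 12 = 0: m = (0 +/- sqrt(48))/2, i.e. m ~= 3.4641 or m ~= -3.4641.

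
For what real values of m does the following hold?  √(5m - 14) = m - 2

Square both sides: 5m - 14 = (m - 2)².
Expand and rearrange: m² - 9m + 18 = 0.
Solving gives m = 6 or m = 3.
Check each candidate in the original equation:
  m = 6: √(16) = 4, while m - 2 = 4 — valid.
  m = 3: √(1) = 1, while m - 2 = 1 — valid.

m = 3 or m = 6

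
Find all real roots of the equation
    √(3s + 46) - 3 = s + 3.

s = 1

Isolate the radical: √(3s + 46) = s + 6.
Square both sides: 3s + 46 = (s + 6)².
Expand and rearrange: s² + 9s - 10 = 0.
Solving gives s = 1 or s = -10.
Check each candidate in the original equation:
  s = 1: √(49) = 7, while s + 6 = 7 — valid.
  s = -10: √(16) = 4, while s + 6 = -4 — extraneous.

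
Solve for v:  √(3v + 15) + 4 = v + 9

Isolate the radical: √(3v + 15) = v + 5.
Square both sides: 3v + 15 = (v + 5)².
Expand and rearrange: v² + 7v + 10 = 0.
Solving gives v = -2 or v = -5.
Check each candidate in the original equation:
  v = -2: √(9) = 3, while v + 5 = 3 — valid.
  v = -5: √(0) = 0, while v + 5 = 0 — valid.

v = -5 or v = -2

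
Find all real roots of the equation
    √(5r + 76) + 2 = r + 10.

Isolate the radical: √(5r + 76) = r + 8.
Square both sides: 5r + 76 = (r + 8)².
Expand and rearrange: r² + 11r - 12 = 0.
Solving gives r = 1 or r = -12.
Check each candidate in the original equation:
  r = 1: √(81) = 9, while r + 8 = 9 — valid.
  r = -12: √(16) = 4, while r + 8 = -4 — extraneous.

r = 1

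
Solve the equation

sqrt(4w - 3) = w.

Square both sides: 4w - 3 = (w)^2.
Expand and rearrange: w^2 - 4w + 3 = 0.
Solving gives w = 3 or w = 1.
Check each candidate in the original equation:
  w = 3: sqrt(9) = 3, while w = 3 — valid.
  w = 1: sqrt(1) = 1, while w = 1 — valid.

w = 1 or w = 3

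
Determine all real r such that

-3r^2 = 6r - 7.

Rearrange to standard form: -3r^2 - 6r + 7 = 0.
Discriminant: (-6)^2 - 4*(-3)*7 = 120.
Quadratic formula: r = (6 +/- sqrt(120)) / (-6).
So r = -sqrt(30)/3 - 1 ~= -2.8257 or r = -1 + sqrt(30)/3 ~= 0.8257.

r = -2.8257 or r = 0.8257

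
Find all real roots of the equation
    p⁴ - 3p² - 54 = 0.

p = -3 or p = 3

Let u = p². The equation becomes u² - 3u - 54 = 0.
Factor: (u + 6)(u - 9) = 0, so u = -6 or u = 9.
p² = -6 < 0 has no real solution.
p² = 9 gives p = ±3.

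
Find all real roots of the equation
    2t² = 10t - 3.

Rearrange to standard form: 2t² - 10t + 3 = 0.
Discriminant: (-10)² − 4·2·3 = 76.
Quadratic formula: t = (10 ± √76) / 4.
So t = √(19)/2 + 5/2 ≈ 4.6794 or t = 5/2 - √(19)/2 ≈ 0.3206.

t = 0.3206 or t = 4.6794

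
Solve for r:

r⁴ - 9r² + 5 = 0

Let u = r². The equation becomes u² - 9u + 5 = 0.
By the quadratic formula, u = √(61)/2 + 9/2 or u = 9/2 - √(61)/2.
r² = √(61)/2 + 9/2 gives r = ±√(√(61)/2 + 9/2) ≈ ±2.8992.
r² = 9/2 - √(61)/2 gives r = ±√(9/2 - √(61)/2) ≈ ±0.7713.

r = -2.8992 or r = -0.7713 or r = 0.7713 or r = 2.8992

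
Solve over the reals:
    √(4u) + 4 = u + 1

Isolate the radical: √(4u) = u - 3.
Square both sides: 4u = (u - 3)².
Expand and rearrange: u² - 10u + 9 = 0.
Solving gives u = 9 or u = 1.
Check each candidate in the original equation:
  u = 9: √(36) = 6, while u - 3 = 6 — valid.
  u = 1: √(4) = 2, while u - 3 = -2 — extraneous.

u = 9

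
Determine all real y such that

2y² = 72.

Bring every term to one side: 2y² - 72 = 0.
Factor: 2(y + 6)(y - 6) = 0.
So y = -6 or y = 6.

y = -6 or y = 6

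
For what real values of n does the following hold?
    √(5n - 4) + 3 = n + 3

Isolate the radical: √(5n - 4) = n.
Square both sides: 5n - 4 = (n)².
Expand and rearrange: n² - 5n + 4 = 0.
Solving gives n = 4 or n = 1.
Check each candidate in the original equation:
  n = 4: √(16) = 4, while n = 4 — valid.
  n = 1: √(1) = 1, while n = 1 — valid.

n = 1 or n = 4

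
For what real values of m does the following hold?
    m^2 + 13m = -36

m = -9 or m = -4

Bring every term to one side: m^2 + 13m + 36 = 0.
Factor: (m + 4)(m + 9) = 0.
So m = -4 or m = -9.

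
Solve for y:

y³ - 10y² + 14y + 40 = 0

y = -1.3589 or y = 4 or y = 7.3589

Possible rational roots are divisors of 40. Testing y = 4 gives 0, so (y - 4) is a factor.
Divide: y³ - 10y² + 14y + 40 = (y - 4)(y² - 6y - 10).
Apply the quadratic formula to y² - 6y - 10 = 0: y = (6 ± √76)/2, i.e. y ≈ 7.3589 or y ≈ -1.3589.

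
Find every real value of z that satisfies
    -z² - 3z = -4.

Bring every term to one side: -z² - 3z + 4 = 0.
Factor: -1(z - 1)(z + 4) = 0.
So z = 1 or z = -4.

z = -4 or z = 1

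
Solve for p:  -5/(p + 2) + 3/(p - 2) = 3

Multiply both sides by (p + 2)(p - 2):
-5(p - 2) + 3(p + 2) = 3(p + 2)(p - 2).
Expand and collect terms: 3p^2 + 2p - 28 = 0.
By the quadratic formula, p = (-2 +/- sqrt(340)) / 6, so p ~= 2.7398 or p ~= -3.4065.
Neither value makes a denominator zero (p != -2, p != 2), so both are valid.

p = -3.4065 or p = 2.7398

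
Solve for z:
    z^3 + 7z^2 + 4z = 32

Rearrange: z^3 + 7z^2 + 4z - 32 = 0.
Possible rational roots are divisors of -32. Testing z = -4 gives 0, so (z + 4) is a factor.
Divide: z^3 + 7z^2 + 4z - 32 = (z + 4)(z^2 + 3z - 8).
Apply the quadratic formula to z^2 + 3z - 8 = 0: z = (-3 +/- sqrt(41))/2, i.e. z ~= 1.7016 or z ~= -4.7016.

z = -4.7016 or z = -4 or z = 1.7016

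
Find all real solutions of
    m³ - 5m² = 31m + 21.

Rearrange: m³ - 5m² - 31m - 21 = 0.
Possible rational roots are divisors of -21. Testing m = -3 gives 0, so (m + 3) is a factor.
Divide: m³ - 5m² - 31m - 21 = (m + 3)(m² - 8m - 7).
Apply the quadratic formula to m² - 8m - 7 = 0: m = (8 ± √92)/2, i.e. m ≈ 8.7958 or m ≈ -0.7958.

m = -3 or m = -0.7958 or m = 8.7958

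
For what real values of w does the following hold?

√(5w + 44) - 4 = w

w = 4

Isolate the radical: √(5w + 44) = w + 4.
Square both sides: 5w + 44 = (w + 4)².
Expand and rearrange: w² + 3w - 28 = 0.
Solving gives w = 4 or w = -7.
Check each candidate in the original equation:
  w = 4: √(64) = 8, while w + 4 = 8 — valid.
  w = -7: √(9) = 3, while w + 4 = -3 — extraneous.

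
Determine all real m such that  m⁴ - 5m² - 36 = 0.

m = -3 or m = 3

Let u = m². The equation becomes u² - 5u - 36 = 0.
Factor: (u + 4)(u - 9) = 0, so u = -4 or u = 9.
m² = -4 < 0 has no real solution.
m² = 9 gives m = ±3.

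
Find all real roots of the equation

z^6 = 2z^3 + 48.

Let u = z^3. The equation becomes u^2 - 2u - 48 = 0.
Factor: (u + 6)(u - 8) = 0, so u = -6 or u = 8.
z^3 = -6 gives z = -(6)^(1/3) ~= -1.8171.
z^3 = 8 gives z = 2.

z = -1.8171 or z = 2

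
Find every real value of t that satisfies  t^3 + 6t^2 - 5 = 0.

Possible rational roots are divisors of -5. Testing t = -1 gives 0, so (t + 1) is a factor.
Divide: t^3 + 6t^2 - 5 = (t + 1)(t^2 + 5t - 5).
Apply the quadratic formula to t^2 + 5t - 5 = 0: t = (-5 +/- sqrt(45))/2, i.e. t ~= 0.8541 or t ~= -5.8541.

t = -5.8541 or t = -1 or t = 0.8541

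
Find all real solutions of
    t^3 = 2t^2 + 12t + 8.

t = -2 or t = -0.8284 or t = 4.8284

Rearrange: t^3 - 2t^2 - 12t - 8 = 0.
Possible rational roots are divisors of -8. Testing t = -2 gives 0, so (t + 2) is a factor.
Divide: t^3 - 2t^2 - 12t - 8 = (t + 2)(t^2 - 4t - 4).
Apply the quadratic formula to t^2 - 4t - 4 = 0: t = (4 +/- sqrt(32))/2, i.e. t ~= 4.8284 or t ~= -0.8284.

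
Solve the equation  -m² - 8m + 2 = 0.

Discriminant: (-8)² − 4·(-1)·2 = 72.
Quadratic formula: m = (8 ± √72) / (-2).
So m = -3·√(2) - 4 ≈ -8.2426 or m = -4 + 3·√(2) ≈ 0.2426.

m = -8.2426 or m = 0.2426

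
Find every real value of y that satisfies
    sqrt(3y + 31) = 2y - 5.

y = 6

Square both sides: 3y + 31 = (2y - 5)^2.
Expand and rearrange: 4y^2 - 23y - 6 = 0.
Solving gives y = 6 or y = -0.25.
Check each candidate in the original equation:
  y = 6: sqrt(49) = 7, while 2y - 5 = 7 — valid.
  y = -0.25: sqrt(30.25) = 5.5, while 2y - 5 = -5.5 — extraneous.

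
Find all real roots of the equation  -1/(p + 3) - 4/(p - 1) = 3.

Multiply both sides by (p + 3)(p - 1):
-(p - 1) - 4(p + 3) = 3(p + 3)(p - 1).
Expand and collect terms: 3p² + 11p + 2 = 0.
By the quadratic formula, p = (-11 ± √97) / 6, so p ≈ -0.1919 or p ≈ -3.4748.
Neither value makes a denominator zero (p ≠ -3, p ≠ 1), so both are valid.

p = -3.4748 or p = -0.1919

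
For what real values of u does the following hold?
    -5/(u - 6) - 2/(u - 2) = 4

Multiply both sides by (u - 6)(u - 2):
-5(u - 2) - 2(u - 6) = 4(u - 6)(u - 2).
Expand and collect terms: 4u² - 25u + 26 = 0.
By the quadratic formula, u = (25 ± √209) / 8, so u ≈ 4.9321 or u ≈ 1.3179.
Neither value makes a denominator zero (u ≠ 6, u ≠ 2), so both are valid.

u = 1.3179 or u = 4.9321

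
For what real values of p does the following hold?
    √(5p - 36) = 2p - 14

p = 7.25 or p = 8

Square both sides: 5p - 36 = (2p - 14)².
Expand and rearrange: 4p² - 61p + 232 = 0.
Solving gives p = 8 or p = 7.25.
Check each candidate in the original equation:
  p = 8: √(4) = 2, while 2p - 14 = 2 — valid.
  p = 7.25: √(0.25) = 0.5, while 2p - 14 = 0.5 — valid.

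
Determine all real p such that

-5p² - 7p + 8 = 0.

p = -2.1457 or p = 0.7457

Discriminant: (-7)² − 4·(-5)·8 = 209.
Quadratic formula: p = (7 ± √209) / (-10).
So p = -√(209)/10 - 7/10 ≈ -2.1457 or p = -7/10 + √(209)/10 ≈ 0.7457.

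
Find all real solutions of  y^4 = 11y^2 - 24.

y = -2.8284 or y = -1.7321 or y = 1.7321 or y = 2.8284

Let u = y^2. The equation becomes u^2 - 11u + 24 = 0.
Factor: (u - 3)(u - 8) = 0, so u = 3 or u = 8.
y^2 = 3 gives y = +/-sqrt(3) ~= +/-1.7321.
y^2 = 8 gives y = +/-2*sqrt(2) ~= +/-2.8284.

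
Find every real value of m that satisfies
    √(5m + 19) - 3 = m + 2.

m = -3 or m = -2

Isolate the radical: √(5m + 19) = m + 5.
Square both sides: 5m + 19 = (m + 5)².
Expand and rearrange: m² + 5m + 6 = 0.
Solving gives m = -2 or m = -3.
Check each candidate in the original equation:
  m = -2: √(9) = 3, while m + 5 = 3 — valid.
  m = -3: √(4) = 2, while m + 5 = 2 — valid.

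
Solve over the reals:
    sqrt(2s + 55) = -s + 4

s = -3

Square both sides: 2s + 55 = (-s + 4)^2.
Expand and rearrange: s^2 - 10s - 39 = 0.
Solving gives s = 13 or s = -3.
Check each candidate in the original equation:
  s = 13: sqrt(81) = 9, while -s + 4 = -9 — extraneous.
  s = -3: sqrt(49) = 7, while -s + 4 = 7 — valid.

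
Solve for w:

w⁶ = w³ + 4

Let u = w³. The equation becomes u² - u - 4 = 0.
By the quadratic formula, u = 1/2 + √(17)/2 or u = 1/2 - √(17)/2.
w³ = 1/2 + √(17)/2 gives w = ∛(1/2 + √(17)/2) ≈ 1.3683.
w³ = 1/2 - √(17)/2 gives w = -∛(-1/2 + √(17)/2) ≈ -1.1602.

w = -1.1602 or w = 1.3683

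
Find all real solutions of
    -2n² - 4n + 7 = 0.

n = -3.1213 or n = 1.1213

Discriminant: (-4)² − 4·(-2)·7 = 72.
Quadratic formula: n = (4 ± √72) / (-4).
So n = -3·√(2)/2 - 1 ≈ -3.1213 or n = -1 + 3·√(2)/2 ≈ 1.1213.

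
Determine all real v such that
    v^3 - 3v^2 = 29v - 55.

Rearrange: v^3 - 3v^2 - 29v + 55 = 0.
Possible rational roots are divisors of 55. Testing v = -5 gives 0, so (v + 5) is a factor.
Divide: v^3 - 3v^2 - 29v + 55 = (v + 5)(v^2 - 8v + 11).
Apply the quadratic formula to v^2 - 8v + 11 = 0: v = (8 +/- sqrt(20))/2, i.e. v ~= 6.2361 or v ~= 1.7639.

v = -5 or v = 1.7639 or v = 6.2361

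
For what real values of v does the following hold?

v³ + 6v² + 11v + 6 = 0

Possible rational roots are divisors of 6. Testing v = -1 gives 0, so (v + 1) is a factor.
Divide: v³ + 6v² + 11v + 6 = (v + 1)(v² + 5v + 6).
Factor the quadratic: v = -2 or v = -3.

v = -3 or v = -2 or v = -1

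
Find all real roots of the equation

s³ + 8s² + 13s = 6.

Rearrange: s³ + 8s² + 13s - 6 = 0.
Possible rational roots are divisors of -6. Testing s = -3 gives 0, so (s + 3) is a factor.
Divide: s³ + 8s² + 13s - 6 = (s + 3)(s² + 5s - 2).
Apply the quadratic formula to s² + 5s - 2 = 0: s = (-5 ± √33)/2, i.e. s ≈ 0.3723 or s ≈ -5.3723.

s = -5.3723 or s = -3 or s = 0.3723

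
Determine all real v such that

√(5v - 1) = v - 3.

Square both sides: 5v - 1 = (v - 3)².
Expand and rearrange: v² - 11v + 10 = 0.
Solving gives v = 10 or v = 1.
Check each candidate in the original equation:
  v = 10: √(49) = 7, while v - 3 = 7 — valid.
  v = 1: √(4) = 2, while v - 3 = -2 — extraneous.

v = 10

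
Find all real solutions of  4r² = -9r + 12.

r = -3.1903 or r = 0.9403

Rearrange to standard form: 4r² + 9r - 12 = 0.
Discriminant: (9)² − 4·4·(-12) = 273.
Quadratic formula: r = (-9 ± √273) / 8.
So r = -9/8 + √(273)/8 ≈ 0.9403 or r = -√(273)/8 - 9/8 ≈ -3.1903.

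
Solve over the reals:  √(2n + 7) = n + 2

n = 1

Square both sides: 2n + 7 = (n + 2)².
Expand and rearrange: n² + 2n - 3 = 0.
Solving gives n = 1 or n = -3.
Check each candidate in the original equation:
  n = 1: √(9) = 3, while n + 2 = 3 — valid.
  n = -3: √(1) = 1, while n + 2 = -1 — extraneous.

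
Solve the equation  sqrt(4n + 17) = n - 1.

Square both sides: 4n + 17 = (n - 1)^2.
Expand and rearrange: n^2 - 6n - 16 = 0.
Solving gives n = 8 or n = -2.
Check each candidate in the original equation:
  n = 8: sqrt(49) = 7, while n - 1 = 7 — valid.
  n = -2: sqrt(9) = 3, while n - 1 = -3 — extraneous.

n = 8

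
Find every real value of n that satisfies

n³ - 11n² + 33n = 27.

Rearrange: n³ - 11n² + 33n - 27 = 0.
Possible rational roots are divisors of -27. Testing n = 3 gives 0, so (n - 3) is a factor.
Divide: n³ - 11n² + 33n - 27 = (n - 3)(n² - 8n + 9).
Apply the quadratic formula to n² - 8n + 9 = 0: n = (8 ± √28)/2, i.e. n ≈ 6.6458 or n ≈ 1.3542.

n = 1.3542 or n = 3 or n = 6.6458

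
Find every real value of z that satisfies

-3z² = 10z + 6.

Rearrange to standard form: -3z² - 10z - 6 = 0.
Discriminant: (-10)² − 4·(-3)·(-6) = 28.
Quadratic formula: z = (10 ± √28) / (-6).
So z = -5/3 - √(7)/3 ≈ -2.5486 or z = -5/3 + √(7)/3 ≈ -0.7847.

z = -2.5486 or z = -0.7847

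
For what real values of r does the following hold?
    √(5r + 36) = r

r = 9

Square both sides: 5r + 36 = (r)².
Expand and rearrange: r² - 5r - 36 = 0.
Solving gives r = 9 or r = -4.
Check each candidate in the original equation:
  r = 9: √(81) = 9, while r = 9 — valid.
  r = -4: √(16) = 4, while r = -4 — extraneous.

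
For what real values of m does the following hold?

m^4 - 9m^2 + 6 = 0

Let u = m^2. The equation becomes u^2 - 9u + 6 = 0.
By the quadratic formula, u = sqrt(57)/2 + 9/2 or u = 9/2 - sqrt(57)/2.
m^2 = sqrt(57)/2 + 9/2 gives m = +/-sqrt(sqrt(57)/2 + 9/2) ~= +/-2.8766.
m^2 = 9/2 - sqrt(57)/2 gives m = +/-sqrt(9/2 - sqrt(57)/2) ~= +/-0.8515.

m = -2.8766 or m = -0.8515 or m = 0.8515 or m = 2.8766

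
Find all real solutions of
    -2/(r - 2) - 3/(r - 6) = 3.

Multiply both sides by (r - 2)(r - 6):
-2(r - 6) - 3(r - 2) = 3(r - 2)(r - 6).
Expand and collect terms: 3r² - 19r + 18 = 0.
By the quadratic formula, r = (19 ± √145) / 6, so r ≈ 5.1736 or r ≈ 1.1597.
Neither value makes a denominator zero (r ≠ 2, r ≠ 6), so both are valid.

r = 1.1597 or r = 5.1736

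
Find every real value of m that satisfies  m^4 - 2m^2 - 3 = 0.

Let u = m^2. The equation becomes u^2 - 2u - 3 = 0.
Factor: (u + 1)(u - 3) = 0, so u = -1 or u = 3.
m^2 = -1 < 0 has no real solution.
m^2 = 3 gives m = +/-sqrt(3) ~= +/-1.7321.

m = -1.7321 or m = 1.7321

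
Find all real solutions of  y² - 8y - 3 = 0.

y = -0.3589 or y = 8.3589

Discriminant: (-8)² − 4·1·(-3) = 76.
Quadratic formula: y = (8 ± √76) / 2.
So y = 4 + √(19) ≈ 8.3589 or y = 4 - √(19) ≈ -0.3589.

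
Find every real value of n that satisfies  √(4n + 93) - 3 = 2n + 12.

n = -3

Isolate the radical: √(4n + 93) = 2n + 15.
Square both sides: 4n + 93 = (2n + 15)².
Expand and rearrange: 4n² + 56n + 132 = 0.
Solving gives n = -3 or n = -11.
Check each candidate in the original equation:
  n = -3: √(81) = 9, while 2n + 15 = 9 — valid.
  n = -11: √(49) = 7, while 2n + 15 = -7 — extraneous.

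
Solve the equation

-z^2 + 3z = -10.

z = -2 or z = 5

Bring every term to one side: -z^2 + 3z + 10 = 0.
Factor: -1(z + 2)(z - 5) = 0.
So z = -2 or z = 5.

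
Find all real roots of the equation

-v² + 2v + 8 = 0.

Factor: -1(v - 4)(v + 2) = 0.
So v = 4 or v = -2.

v = -2 or v = 4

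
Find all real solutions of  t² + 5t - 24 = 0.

Factor: (t + 8)(t - 3) = 0.
So t = -8 or t = 3.

t = -8 or t = 3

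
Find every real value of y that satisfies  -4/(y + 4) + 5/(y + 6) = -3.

y = -7.1736 or y = -3.1597

Multiply both sides by (y + 4)(y + 6):
-4(y + 6) + 5(y + 4) = -3(y + 4)(y + 6).
Expand and collect terms: -3y^2 - 31y - 68 = 0.
By the quadratic formula, y = (31 +/- sqrt(145)) / -6, so y ~= -7.1736 or y ~= -3.1597.
Neither value makes a denominator zero (y != -4, y != -6), so both are valid.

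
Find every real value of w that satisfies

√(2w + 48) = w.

Square both sides: 2w + 48 = (w)².
Expand and rearrange: w² - 2w - 48 = 0.
Solving gives w = 8 or w = -6.
Check each candidate in the original equation:
  w = 8: √(64) = 8, while w = 8 — valid.
  w = -6: √(36) = 6, while w = -6 — extraneous.

w = 8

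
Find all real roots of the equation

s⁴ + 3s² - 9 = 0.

Let u = s². The equation becomes u² + 3u - 9 = 0.
By the quadratic formula, u = -3/2 + 3·√(5)/2 or u = -3·√(5)/2 - 3/2.
s² = -3/2 + 3·√(5)/2 gives s = ±√(-3/2 + 3·√(5)/2) ≈ ±1.3617.
s² = -3·√(5)/2 - 3/2 < 0 has no real solution.

s = -1.3617 or s = 1.3617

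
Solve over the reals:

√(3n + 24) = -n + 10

n = 4

Square both sides: 3n + 24 = (-n + 10)².
Expand and rearrange: n² - 23n + 76 = 0.
Solving gives n = 19 or n = 4.
Check each candidate in the original equation:
  n = 19: √(81) = 9, while -n + 10 = -9 — extraneous.
  n = 4: √(36) = 6, while -n + 10 = 6 — valid.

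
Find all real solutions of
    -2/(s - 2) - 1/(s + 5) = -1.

s = -4.2426 or s = 4.2426

Multiply both sides by (s - 2)(s + 5):
-2(s + 5) - (s - 2) = -(s - 2)(s + 5).
Expand and collect terms: -s² + 18 = 0.
By the quadratic formula, s = (0 ± √72) / -2, so s ≈ -4.2426 or s ≈ 4.2426.
Neither value makes a denominator zero (s ≠ 2, s ≠ -5), so both are valid.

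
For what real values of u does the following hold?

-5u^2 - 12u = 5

Rearrange to standard form: -5u^2 - 12u - 5 = 0.
Discriminant: (-12)^2 - 4*(-5)*(-5) = 44.
Quadratic formula: u = (12 +/- sqrt(44)) / (-10).
So u = -6/5 - sqrt(11)/5 ~= -1.8633 or u = -6/5 + sqrt(11)/5 ~= -0.5367.

u = -1.8633 or u = -0.5367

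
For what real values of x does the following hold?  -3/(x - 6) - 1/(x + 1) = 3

x = -1.3855 or x = 5.0522

Multiply both sides by (x - 6)(x + 1):
-3(x + 1) - (x - 6) = 3(x - 6)(x + 1).
Expand and collect terms: 3x^2 - 11x - 21 = 0.
By the quadratic formula, x = (11 +/- sqrt(373)) / 6, so x ~= 5.0522 or x ~= -1.3855.
Neither value makes a denominator zero (x != 6, x != -1), so both are valid.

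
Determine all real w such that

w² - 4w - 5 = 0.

w = -1 or w = 5

Factor: (w + 1)(w - 5) = 0.
So w = -1 or w = 5.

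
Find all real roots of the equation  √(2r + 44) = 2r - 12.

Square both sides: 2r + 44 = (2r - 12)².
Expand and rearrange: 4r² - 50r + 100 = 0.
Solving gives r = 10 or r = 2.5.
Check each candidate in the original equation:
  r = 10: √(64) = 8, while 2r - 12 = 8 — valid.
  r = 2.5: √(49) = 7, while 2r - 12 = -7 — extraneous.

r = 10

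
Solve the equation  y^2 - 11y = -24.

y = 3 or y = 8

Bring every term to one side: y^2 - 11y + 24 = 0.
Factor: (y - 8)(y - 3) = 0.
So y = 8 or y = 3.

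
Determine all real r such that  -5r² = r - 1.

r = -0.5583 or r = 0.3583

Rearrange to standard form: -5r² - r + 1 = 0.
Discriminant: (-1)² − 4·(-5)·1 = 21.
Quadratic formula: r = (1 ± √21) / (-10).
So r = -√(21)/10 - 1/10 ≈ -0.5583 or r = -1/10 + √(21)/10 ≈ 0.3583.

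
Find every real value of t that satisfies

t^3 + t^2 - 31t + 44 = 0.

t = -6.6533 or t = 1.6533 or t = 4

Possible rational roots are divisors of 44. Testing t = 4 gives 0, so (t - 4) is a factor.
Divide: t^3 + t^2 - 31t + 44 = (t - 4)(t^2 + 5t - 11).
Apply the quadratic formula to t^2 + 5t - 11 = 0: t = (-5 +/- sqrt(69))/2, i.e. t ~= 1.6533 or t ~= -6.6533.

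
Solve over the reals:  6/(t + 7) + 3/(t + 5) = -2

Multiply both sides by (t + 7)(t + 5):
6(t + 5) + 3(t + 7) = -2(t + 7)(t + 5).
Expand and collect terms: -2t² - 33t - 121 = 0.
Factor or apply the quadratic formula: t = -11 or t = -5.5.
Neither value makes a denominator zero (t ≠ -7, t ≠ -5), so both are valid.

t = -11 or t = -5.5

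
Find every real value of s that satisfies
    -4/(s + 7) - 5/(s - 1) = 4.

Multiply both sides by (s + 7)(s - 1):
-4(s - 1) - 5(s + 7) = 4(s + 7)(s - 1).
Expand and collect terms: 4s² + 33s + 3 = 0.
By the quadratic formula, s = (-33 ± √1041) / 8, so s ≈ -0.0919 or s ≈ -8.1581.
Neither value makes a denominator zero (s ≠ -7, s ≠ 1), so both are valid.

s = -8.1581 or s = -0.0919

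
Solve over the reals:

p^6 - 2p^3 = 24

p = -1.5874 or p = 1.8171

Let u = p^3. The equation becomes u^2 - 2u - 24 = 0.
Factor: (u + 4)(u - 6) = 0, so u = -4 or u = 6.
p^3 = -4 gives p = -(4)^(1/3) ~= -1.5874.
p^3 = 6 gives p = (6)^(1/3) ~= 1.8171.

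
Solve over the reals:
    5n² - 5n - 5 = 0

Discriminant: (-5)² − 4·5·(-5) = 125.
Quadratic formula: n = (5 ± √125) / 10.
So n = 1/2 + √(5)/2 ≈ 1.618 or n = 1/2 - √(5)/2 ≈ -0.618.

n = -0.618 or n = 1.618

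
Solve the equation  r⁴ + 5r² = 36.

Let u = r². The equation becomes u² + 5u - 36 = 0.
Factor: (u - 4)(u + 9) = 0, so u = 4 or u = -9.
r² = 4 gives r = ±2.
r² = -9 < 0 has no real solution.

r = -2 or r = 2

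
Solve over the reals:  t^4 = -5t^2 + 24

t = -1.7321 or t = 1.7321

Let u = t^2. The equation becomes u^2 + 5u - 24 = 0.
Factor: (u + 8)(u - 3) = 0, so u = -8 or u = 3.
t^2 = -8 < 0 has no real solution.
t^2 = 3 gives t = +/-sqrt(3) ~= +/-1.7321.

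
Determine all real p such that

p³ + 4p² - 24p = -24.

p = -7.5826 or p = 1.5826 or p = 2

Rearrange: p³ + 4p² - 24p + 24 = 0.
Possible rational roots are divisors of 24. Testing p = 2 gives 0, so (p - 2) is a factor.
Divide: p³ + 4p² - 24p + 24 = (p - 2)(p² + 6p - 12).
Apply the quadratic formula to p² + 6p - 12 = 0: p = (-6 ± √84)/2, i.e. p ≈ 1.5826 or p ≈ -7.5826.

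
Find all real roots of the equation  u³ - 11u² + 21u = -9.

u = -0.3589 or u = 3 or u = 8.3589

Rearrange: u³ - 11u² + 21u + 9 = 0.
Possible rational roots are divisors of 9. Testing u = 3 gives 0, so (u - 3) is a factor.
Divide: u³ - 11u² + 21u + 9 = (u - 3)(u² - 8u - 3).
Apply the quadratic formula to u² - 8u - 3 = 0: u = (8 ± √76)/2, i.e. u ≈ 8.3589 or u ≈ -0.3589.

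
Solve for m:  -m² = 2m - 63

m = -9 or m = 7

Bring every term to one side: -m² - 2m + 63 = 0.
Factor: -1(m - 7)(m + 9) = 0.
So m = 7 or m = -9.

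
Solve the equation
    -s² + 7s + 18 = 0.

s = -2 or s = 9

Factor: -1(s + 2)(s - 9) = 0.
So s = -2 or s = 9.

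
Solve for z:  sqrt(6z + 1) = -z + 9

z = 4

Square both sides: 6z + 1 = (-z + 9)^2.
Expand and rearrange: z^2 - 24z + 80 = 0.
Solving gives z = 20 or z = 4.
Check each candidate in the original equation:
  z = 20: sqrt(121) = 11, while -z + 9 = -11 — extraneous.
  z = 4: sqrt(25) = 5, while -z + 9 = 5 — valid.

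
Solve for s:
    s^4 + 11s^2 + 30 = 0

No real solutions.

Let u = s^2. The equation becomes u^2 + 11u + 30 = 0.
Factor: (u + 6)(u + 5) = 0, so u = -6 or u = -5.
s^2 = -6 < 0 has no real solution.
s^2 = -5 < 0 has no real solution.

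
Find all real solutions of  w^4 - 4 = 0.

w = -1.4142 or w = 1.4142

Let u = w^2. The equation becomes u^2 - 4 = 0.
Factor: (u + 2)(u - 2) = 0, so u = -2 or u = 2.
w^2 = -2 < 0 has no real solution.
w^2 = 2 gives w = +/-sqrt(2) ~= +/-1.4142.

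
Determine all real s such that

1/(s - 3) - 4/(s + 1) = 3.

Multiply both sides by (s - 3)(s + 1):
(s + 1) - 4(s - 3) = 3(s - 3)(s + 1).
Expand and collect terms: 3s² - 3s - 22 = 0.
By the quadratic formula, s = (3 ± √273) / 6, so s ≈ 3.2538 or s ≈ -2.2538.
Neither value makes a denominator zero (s ≠ 3, s ≠ -1), so both are valid.

s = -2.2538 or s = 3.2538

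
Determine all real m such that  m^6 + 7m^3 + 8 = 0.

Let u = m^3. The equation becomes u^2 + 7u + 8 = 0.
By the quadratic formula, u = -7/2 + sqrt(17)/2 or u = -7/2 - sqrt(17)/2.
m^3 = -7/2 + sqrt(17)/2 gives m = -(7/2 - sqrt(17)/2)^(1/3) ~= -1.1288.
m^3 = -7/2 - sqrt(17)/2 gives m = -(sqrt(17)/2 + 7/2)^(1/3) ~= -1.7717.

m = -1.7717 or m = -1.1288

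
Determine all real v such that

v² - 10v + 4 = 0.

Discriminant: (-10)² − 4·1·4 = 84.
Quadratic formula: v = (10 ± √84) / 2.
So v = √(21) + 5 ≈ 9.5826 or v = 5 - √(21) ≈ 0.4174.

v = 0.4174 or v = 9.5826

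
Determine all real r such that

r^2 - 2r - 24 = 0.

r = -4 or r = 6

Factor: (r + 4)(r - 6) = 0.
So r = -4 or r = 6.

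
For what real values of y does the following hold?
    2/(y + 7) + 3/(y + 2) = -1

y = -10.1623 or y = -3.8377

Multiply both sides by (y + 7)(y + 2):
2(y + 2) + 3(y + 7) = -(y + 7)(y + 2).
Expand and collect terms: -y² - 14y - 39 = 0.
By the quadratic formula, y = (14 ± √40) / -2, so y ≈ -10.1623 or y ≈ -3.8377.
Neither value makes a denominator zero (y ≠ -7, y ≠ -2), so both are valid.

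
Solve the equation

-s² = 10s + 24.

s = -6 or s = -4

Bring every term to one side: -s² - 10s - 24 = 0.
Factor: -1(s + 6)(s + 4) = 0.
So s = -6 or s = -4.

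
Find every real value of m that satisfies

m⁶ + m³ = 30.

Let u = m³. The equation becomes u² + u - 30 = 0.
Factor: (u - 5)(u + 6) = 0, so u = 5 or u = -6.
m³ = 5 gives m = ∛(5) ≈ 1.71.
m³ = -6 gives m = -∛(6) ≈ -1.8171.

m = -1.8171 or m = 1.71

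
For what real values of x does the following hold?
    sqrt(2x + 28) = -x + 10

x = 4

Square both sides: 2x + 28 = (-x + 10)^2.
Expand and rearrange: x^2 - 22x + 72 = 0.
Solving gives x = 18 or x = 4.
Check each candidate in the original equation:
  x = 18: sqrt(64) = 8, while -x + 10 = -8 — extraneous.
  x = 4: sqrt(36) = 6, while -x + 10 = 6 — valid.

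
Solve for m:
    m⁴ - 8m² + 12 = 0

m = -2.4495 or m = -1.4142 or m = 1.4142 or m = 2.4495

Let u = m². The equation becomes u² - 8u + 12 = 0.
Factor: (u - 6)(u - 2) = 0, so u = 6 or u = 2.
m² = 6 gives m = ±√(6) ≈ ±2.4495.
m² = 2 gives m = ±√(2) ≈ ±1.4142.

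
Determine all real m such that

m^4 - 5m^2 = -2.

m = -2.1358 or m = -0.6622 or m = 0.6622 or m = 2.1358

Let u = m^2. The equation becomes u^2 - 5u + 2 = 0.
By the quadratic formula, u = sqrt(17)/2 + 5/2 or u = 5/2 - sqrt(17)/2.
m^2 = sqrt(17)/2 + 5/2 gives m = +/-sqrt(sqrt(17)/2 + 5/2) ~= +/-2.1358.
m^2 = 5/2 - sqrt(17)/2 gives m = +/-sqrt(5/2 - sqrt(17)/2) ~= +/-0.6622.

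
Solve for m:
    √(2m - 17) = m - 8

m = 9

Square both sides: 2m - 17 = (m - 8)².
Expand and rearrange: m² - 18m + 81 = 0.
This gives the repeated root m = 9.
Check in the original equation:
  m = 9: √(1) = 1, while m - 8 = 1 — valid.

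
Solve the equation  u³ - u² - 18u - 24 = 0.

u = -2.2749 or u = -2 or u = 5.2749

Possible rational roots are divisors of -24. Testing u = -2 gives 0, so (u + 2) is a factor.
Divide: u³ - u² - 18u - 24 = (u + 2)(u² - 3u - 12).
Apply the quadratic formula to u² - 3u - 12 = 0: u = (3 ± √57)/2, i.e. u ≈ 5.2749 or u ≈ -2.2749.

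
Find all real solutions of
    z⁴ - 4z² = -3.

Let u = z². The equation becomes u² - 4u + 3 = 0.
Factor: (u - 3)(u - 1) = 0, so u = 3 or u = 1.
z² = 3 gives z = ±√(3) ≈ ±1.7321.
z² = 1 gives z = ±1.

z = -1.7321 or z = -1 or z = 1 or z = 1.7321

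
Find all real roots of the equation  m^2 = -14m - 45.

Bring every term to one side: m^2 + 14m + 45 = 0.
Factor: (m + 9)(m + 5) = 0.
So m = -9 or m = -5.

m = -9 or m = -5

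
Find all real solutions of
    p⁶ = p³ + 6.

p = -1.2599 or p = 1.4422

Let u = p³. The equation becomes u² - u - 6 = 0.
Factor: (u + 2)(u - 3) = 0, so u = -2 or u = 3.
p³ = -2 gives p = -∛(2) ≈ -1.2599.
p³ = 3 gives p = ∛(3) ≈ 1.4422.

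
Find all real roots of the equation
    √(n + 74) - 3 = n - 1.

Isolate the radical: √(n + 74) = n + 2.
Square both sides: n + 74 = (n + 2)².
Expand and rearrange: n² + 3n - 70 = 0.
Solving gives n = 7 or n = -10.
Check each candidate in the original equation:
  n = 7: √(81) = 9, while n + 2 = 9 — valid.
  n = -10: √(64) = 8, while n + 2 = -8 — extraneous.

n = 7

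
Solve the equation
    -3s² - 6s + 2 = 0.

Discriminant: (-6)² − 4·(-3)·2 = 60.
Quadratic formula: s = (6 ± √60) / (-6).
So s = -√(15)/3 - 1 ≈ -2.291 or s = -1 + √(15)/3 ≈ 0.291.

s = -2.291 or s = 0.291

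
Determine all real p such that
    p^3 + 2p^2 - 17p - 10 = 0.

Possible rational roots are divisors of -10. Testing p = -5 gives 0, so (p + 5) is a factor.
Divide: p^3 + 2p^2 - 17p - 10 = (p + 5)(p^2 - 3p - 2).
Apply the quadratic formula to p^2 - 3p - 2 = 0: p = (3 +/- sqrt(17))/2, i.e. p ~= 3.5616 or p ~= -0.5616.

p = -5 or p = -0.5616 or p = 3.5616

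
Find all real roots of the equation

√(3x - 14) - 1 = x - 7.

x = 10

Isolate the radical: √(3x - 14) = x - 6.
Square both sides: 3x - 14 = (x - 6)².
Expand and rearrange: x² - 15x + 50 = 0.
Solving gives x = 10 or x = 5.
Check each candidate in the original equation:
  x = 10: √(16) = 4, while x - 6 = 4 — valid.
  x = 5: √(1) = 1, while x - 6 = -1 — extraneous.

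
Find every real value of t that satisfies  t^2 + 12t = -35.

Bring every term to one side: t^2 + 12t + 35 = 0.
Factor: (t + 7)(t + 5) = 0.
So t = -7 or t = -5.

t = -7 or t = -5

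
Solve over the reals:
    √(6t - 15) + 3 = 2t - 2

t = 2.5 or t = 4

Isolate the radical: √(6t - 15) = 2t - 5.
Square both sides: 6t - 15 = (2t - 5)².
Expand and rearrange: 4t² - 26t + 40 = 0.
Solving gives t = 4 or t = 2.5.
Check each candidate in the original equation:
  t = 4: √(9) = 3, while 2t - 5 = 3 — valid.
  t = 2.5: √(0) = 0, while 2t - 5 = 0 — valid.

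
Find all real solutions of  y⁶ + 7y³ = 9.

Let u = y³. The equation becomes u² + 7u - 9 = 0.
By the quadratic formula, u = -7/2 + √(85)/2 or u = -√(85)/2 - 7/2.
y³ = -7/2 + √(85)/2 gives y = ∛(-7/2 + √(85)/2) ≈ 1.0353.
y³ = -√(85)/2 - 7/2 gives y = -∛(7/2 + √(85)/2) ≈ -2.0091.

y = -2.0091 or y = 1.0353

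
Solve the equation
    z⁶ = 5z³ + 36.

Let u = z³. The equation becomes u² - 5u - 36 = 0.
Factor: (u + 4)(u - 9) = 0, so u = -4 or u = 9.
z³ = -4 gives z = -∛(4) ≈ -1.5874.
z³ = 9 gives z = ∛(9) ≈ 2.0801.

z = -1.5874 or z = 2.0801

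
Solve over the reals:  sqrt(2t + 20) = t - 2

Square both sides: 2t + 20 = (t - 2)^2.
Expand and rearrange: t^2 - 6t - 16 = 0.
Solving gives t = 8 or t = -2.
Check each candidate in the original equation:
  t = 8: sqrt(36) = 6, while t - 2 = 6 — valid.
  t = -2: sqrt(16) = 4, while t - 2 = -4 — extraneous.

t = 8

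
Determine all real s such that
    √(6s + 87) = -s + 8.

s = -1

Square both sides: 6s + 87 = (-s + 8)².
Expand and rearrange: s² - 22s - 23 = 0.
Solving gives s = 23 or s = -1.
Check each candidate in the original equation:
  s = 23: √(225) = 15, while -s + 8 = -15 — extraneous.
  s = -1: √(81) = 9, while -s + 8 = 9 — valid.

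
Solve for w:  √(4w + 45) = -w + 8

w = 1

Square both sides: 4w + 45 = (-w + 8)².
Expand and rearrange: w² - 20w + 19 = 0.
Solving gives w = 19 or w = 1.
Check each candidate in the original equation:
  w = 19: √(121) = 11, while -w + 8 = -11 — extraneous.
  w = 1: √(49) = 7, while -w + 8 = 7 — valid.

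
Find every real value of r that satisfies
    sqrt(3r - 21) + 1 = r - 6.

Isolate the radical: sqrt(3r - 21) = r - 7.
Square both sides: 3r - 21 = (r - 7)^2.
Expand and rearrange: r^2 - 17r + 70 = 0.
Solving gives r = 10 or r = 7.
Check each candidate in the original equation:
  r = 10: sqrt(9) = 3, while r - 7 = 3 — valid.
  r = 7: sqrt(0) = 0, while r - 7 = 0 — valid.

r = 7 or r = 10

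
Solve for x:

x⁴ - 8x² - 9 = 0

x = -3 or x = 3

Let u = x². The equation becomes u² - 8u - 9 = 0.
Factor: (u + 1)(u - 9) = 0, so u = -1 or u = 9.
x² = -1 < 0 has no real solution.
x² = 9 gives x = ±3.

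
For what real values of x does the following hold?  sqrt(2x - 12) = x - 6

Square both sides: 2x - 12 = (x - 6)^2.
Expand and rearrange: x^2 - 14x + 48 = 0.
Solving gives x = 8 or x = 6.
Check each candidate in the original equation:
  x = 8: sqrt(4) = 2, while x - 6 = 2 — valid.
  x = 6: sqrt(0) = 0, while x - 6 = 0 — valid.

x = 6 or x = 8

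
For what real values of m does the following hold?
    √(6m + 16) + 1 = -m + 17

Isolate the radical: √(6m + 16) = -m + 16.
Square both sides: 6m + 16 = (-m + 16)².
Expand and rearrange: m² - 38m + 240 = 0.
Solving gives m = 30 or m = 8.
Check each candidate in the original equation:
  m = 30: √(196) = 14, while -m + 16 = -14 — extraneous.
  m = 8: √(64) = 8, while -m + 16 = 8 — valid.

m = 8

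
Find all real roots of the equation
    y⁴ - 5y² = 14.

y = -2.6458 or y = 2.6458

Let u = y². The equation becomes u² - 5u - 14 = 0.
Factor: (u - 7)(u + 2) = 0, so u = 7 or u = -2.
y² = 7 gives y = ±√(7) ≈ ±2.6458.
y² = -2 < 0 has no real solution.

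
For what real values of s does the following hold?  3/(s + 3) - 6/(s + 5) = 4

Multiply both sides by (s + 3)(s + 5):
3(s + 5) - 6(s + 3) = 4(s + 3)(s + 5).
Expand and collect terms: 4s² + 35s + 63 = 0.
By the quadratic formula, s = (-35 ± √217) / 8, so s ≈ -2.5336 or s ≈ -6.2164.
Neither value makes a denominator zero (s ≠ -3, s ≠ -5), so both are valid.

s = -6.2164 or s = -2.5336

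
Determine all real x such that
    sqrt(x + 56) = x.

Square both sides: x + 56 = (x)^2.
Expand and rearrange: x^2 - x - 56 = 0.
Solving gives x = 8 or x = -7.
Check each candidate in the original equation:
  x = 8: sqrt(64) = 8, while x = 8 — valid.
  x = -7: sqrt(49) = 7, while x = -7 — extraneous.

x = 8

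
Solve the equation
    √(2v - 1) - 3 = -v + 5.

v = 5

Isolate the radical: √(2v - 1) = -v + 8.
Square both sides: 2v - 1 = (-v + 8)².
Expand and rearrange: v² - 18v + 65 = 0.
Solving gives v = 13 or v = 5.
Check each candidate in the original equation:
  v = 13: √(25) = 5, while -v + 8 = -5 — extraneous.
  v = 5: √(9) = 3, while -v + 8 = 3 — valid.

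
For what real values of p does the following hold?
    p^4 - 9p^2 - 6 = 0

Let u = p^2. The equation becomes u^2 - 9u - 6 = 0.
By the quadratic formula, u = 9/2 + sqrt(105)/2 or u = 9/2 - sqrt(105)/2.
p^2 = 9/2 + sqrt(105)/2 gives p = +/-sqrt(9/2 + sqrt(105)/2) ~= +/-3.1022.
p^2 = 9/2 - sqrt(105)/2 < 0 has no real solution.

p = -3.1022 or p = 3.1022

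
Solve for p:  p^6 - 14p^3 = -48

Let u = p^3. The equation becomes u^2 - 14u + 48 = 0.
Factor: (u - 8)(u - 6) = 0, so u = 8 or u = 6.
p^3 = 8 gives p = 2.
p^3 = 6 gives p = (6)^(1/3) ~= 1.8171.

p = 1.8171 or p = 2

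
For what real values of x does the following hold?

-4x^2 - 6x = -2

x = -1.7808 or x = 0.2808

Rearrange to standard form: -4x^2 - 6x + 2 = 0.
Discriminant: (-6)^2 - 4*(-4)*2 = 68.
Quadratic formula: x = (6 +/- sqrt(68)) / (-8).
So x = -sqrt(17)/4 - 3/4 ~= -1.7808 or x = -3/4 + sqrt(17)/4 ~= 0.2808.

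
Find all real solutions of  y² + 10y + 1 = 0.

Discriminant: (10)² − 4·1·1 = 96.
Quadratic formula: y = (-10 ± √96) / 2.
So y = -5 + 2·√(6) ≈ -0.101 or y = -5 - 2·√(6) ≈ -9.899.

y = -9.899 or y = -0.101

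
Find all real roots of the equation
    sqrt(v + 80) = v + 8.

Square both sides: v + 80 = (v + 8)^2.
Expand and rearrange: v^2 + 15v - 16 = 0.
Solving gives v = 1 or v = -16.
Check each candidate in the original equation:
  v = 1: sqrt(81) = 9, while v + 8 = 9 — valid.
  v = -16: sqrt(64) = 8, while v + 8 = -8 — extraneous.

v = 1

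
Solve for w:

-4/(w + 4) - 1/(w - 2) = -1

Multiply both sides by (w + 4)(w - 2):
-4(w - 2) - (w + 4) = -(w + 4)(w - 2).
Expand and collect terms: -w² + 3w + 4 = 0.
Factor or apply the quadratic formula: w = -1 or w = 4.
Neither value makes a denominator zero (w ≠ -4, w ≠ 2), so both are valid.

w = -1 or w = 4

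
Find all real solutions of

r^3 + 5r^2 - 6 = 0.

r = -4.7321 or r = -1.2679 or r = 1

Possible rational roots are divisors of -6. Testing r = 1 gives 0, so (r - 1) is a factor.
Divide: r^3 + 5r^2 - 6 = (r - 1)(r^2 + 6r + 6).
Apply the quadratic formula to r^2 + 6r + 6 = 0: r = (-6 +/- sqrt(12))/2, i.e. r ~= -1.2679 or r ~= -4.7321.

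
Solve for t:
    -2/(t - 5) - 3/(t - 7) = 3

t = 4 or t = 6.3333

Multiply both sides by (t - 5)(t - 7):
-2(t - 7) - 3(t - 5) = 3(t - 5)(t - 7).
Expand and collect terms: 3t² - 31t + 76 = 0.
Factor or apply the quadratic formula: t = 6.3333 or t = 4.
Neither value makes a denominator zero (t ≠ 5, t ≠ 7), so both are valid.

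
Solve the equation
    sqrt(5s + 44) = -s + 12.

s = 4

Square both sides: 5s + 44 = (-s + 12)^2.
Expand and rearrange: s^2 - 29s + 100 = 0.
Solving gives s = 25 or s = 4.
Check each candidate in the original equation:
  s = 25: sqrt(169) = 13, while -s + 12 = -13 — extraneous.
  s = 4: sqrt(64) = 8, while -s + 12 = 8 — valid.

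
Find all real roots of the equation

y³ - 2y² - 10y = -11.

y = -2.8541 or y = 1 or y = 3.8541

Rearrange: y³ - 2y² - 10y + 11 = 0.
Possible rational roots are divisors of 11. Testing y = 1 gives 0, so (y - 1) is a factor.
Divide: y³ - 2y² - 10y + 11 = (y - 1)(y² - y - 11).
Apply the quadratic formula to y² - y - 11 = 0: y = (1 ± √45)/2, i.e. y ≈ 3.8541 or y ≈ -2.8541.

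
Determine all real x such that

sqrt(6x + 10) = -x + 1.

Square both sides: 6x + 10 = (-x + 1)^2.
Expand and rearrange: x^2 - 8x - 9 = 0.
Solving gives x = 9 or x = -1.
Check each candidate in the original equation:
  x = 9: sqrt(64) = 8, while -x + 1 = -8 — extraneous.
  x = -1: sqrt(4) = 2, while -x + 1 = 2 — valid.

x = -1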